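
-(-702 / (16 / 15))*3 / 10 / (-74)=-2.67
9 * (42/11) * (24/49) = 16.83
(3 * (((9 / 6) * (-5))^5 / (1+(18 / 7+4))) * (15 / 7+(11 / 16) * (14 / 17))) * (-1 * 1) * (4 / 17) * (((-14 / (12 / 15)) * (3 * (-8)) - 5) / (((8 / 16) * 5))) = 487648603125 / 490144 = 994908.85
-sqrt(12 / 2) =-sqrt(6) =-2.45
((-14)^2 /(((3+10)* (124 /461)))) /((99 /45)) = 112945 /4433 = 25.48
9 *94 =846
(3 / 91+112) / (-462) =-10195 / 42042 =-0.24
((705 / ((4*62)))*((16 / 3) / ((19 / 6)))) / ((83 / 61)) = 172020 / 48887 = 3.52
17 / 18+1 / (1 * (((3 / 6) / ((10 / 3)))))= 137 / 18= 7.61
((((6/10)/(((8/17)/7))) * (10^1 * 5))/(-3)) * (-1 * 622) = 185045/2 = 92522.50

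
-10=-10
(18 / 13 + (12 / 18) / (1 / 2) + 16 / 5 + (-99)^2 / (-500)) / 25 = -266839 / 487500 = -0.55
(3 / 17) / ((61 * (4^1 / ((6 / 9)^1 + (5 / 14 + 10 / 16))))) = 277 / 232288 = 0.00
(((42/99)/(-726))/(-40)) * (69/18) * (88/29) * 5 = 161/189486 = 0.00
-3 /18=-0.17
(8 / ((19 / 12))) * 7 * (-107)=-71904 / 19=-3784.42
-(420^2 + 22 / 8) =-705611 / 4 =-176402.75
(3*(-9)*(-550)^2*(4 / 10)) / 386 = -1633500 / 193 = -8463.73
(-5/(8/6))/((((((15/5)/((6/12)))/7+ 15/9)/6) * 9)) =-0.99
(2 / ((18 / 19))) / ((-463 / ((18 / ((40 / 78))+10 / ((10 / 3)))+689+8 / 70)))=-193439 / 58338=-3.32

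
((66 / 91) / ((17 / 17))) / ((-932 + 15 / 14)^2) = 1848 / 2208168157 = 0.00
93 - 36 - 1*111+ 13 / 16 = -851 / 16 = -53.19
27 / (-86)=-27 / 86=-0.31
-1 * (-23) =23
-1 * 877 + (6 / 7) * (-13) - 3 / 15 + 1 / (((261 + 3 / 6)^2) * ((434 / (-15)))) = -37663067694 / 42396995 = -888.34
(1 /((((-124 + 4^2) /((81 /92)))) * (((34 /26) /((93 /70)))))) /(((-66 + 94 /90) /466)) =7605819 /128004016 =0.06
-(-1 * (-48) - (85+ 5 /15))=37.33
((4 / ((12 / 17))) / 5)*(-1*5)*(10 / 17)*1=-10 / 3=-3.33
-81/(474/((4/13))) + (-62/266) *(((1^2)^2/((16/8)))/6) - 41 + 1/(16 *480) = -41.07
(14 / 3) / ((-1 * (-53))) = 14 / 159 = 0.09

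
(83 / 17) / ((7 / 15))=1245 / 119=10.46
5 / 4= 1.25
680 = 680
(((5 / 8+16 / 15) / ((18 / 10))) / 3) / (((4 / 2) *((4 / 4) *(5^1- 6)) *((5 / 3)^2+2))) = -203 / 6192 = -0.03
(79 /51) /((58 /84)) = 1106 /493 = 2.24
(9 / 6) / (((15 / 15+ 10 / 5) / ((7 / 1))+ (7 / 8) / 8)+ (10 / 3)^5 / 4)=163296 / 11258563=0.01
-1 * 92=-92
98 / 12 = 49 / 6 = 8.17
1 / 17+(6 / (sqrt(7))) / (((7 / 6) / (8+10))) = 35.05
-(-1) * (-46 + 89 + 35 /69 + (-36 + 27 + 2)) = 2519 /69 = 36.51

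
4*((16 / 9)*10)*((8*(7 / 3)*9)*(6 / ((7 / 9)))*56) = 5160960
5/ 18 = 0.28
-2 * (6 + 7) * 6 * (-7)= 1092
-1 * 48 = -48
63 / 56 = 9 / 8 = 1.12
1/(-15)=-1/15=-0.07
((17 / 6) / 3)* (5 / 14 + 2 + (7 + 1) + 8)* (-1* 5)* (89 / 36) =-214.31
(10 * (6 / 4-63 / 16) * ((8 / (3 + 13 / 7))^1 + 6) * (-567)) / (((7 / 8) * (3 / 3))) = 2053350 / 17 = 120785.29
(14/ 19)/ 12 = 7/ 114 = 0.06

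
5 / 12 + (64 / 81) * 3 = 2.79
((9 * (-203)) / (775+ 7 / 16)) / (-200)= 3654 / 310175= 0.01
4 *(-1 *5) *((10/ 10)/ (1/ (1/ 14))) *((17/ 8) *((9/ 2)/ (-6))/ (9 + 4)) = 255/ 1456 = 0.18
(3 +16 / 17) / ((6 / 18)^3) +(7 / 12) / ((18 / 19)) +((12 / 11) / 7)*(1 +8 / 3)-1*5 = 102.60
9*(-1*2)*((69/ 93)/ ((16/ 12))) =-621/ 62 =-10.02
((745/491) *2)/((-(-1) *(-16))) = -745/3928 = -0.19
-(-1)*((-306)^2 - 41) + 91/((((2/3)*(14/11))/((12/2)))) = 188477/2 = 94238.50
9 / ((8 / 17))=153 / 8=19.12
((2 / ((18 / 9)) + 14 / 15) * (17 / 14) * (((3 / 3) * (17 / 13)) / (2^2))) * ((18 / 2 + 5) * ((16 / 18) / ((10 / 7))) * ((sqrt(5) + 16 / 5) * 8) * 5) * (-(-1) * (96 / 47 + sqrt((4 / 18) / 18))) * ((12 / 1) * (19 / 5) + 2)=101760492848 * sqrt(5) / 3711825 + 1628167885568 / 18559125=149030.99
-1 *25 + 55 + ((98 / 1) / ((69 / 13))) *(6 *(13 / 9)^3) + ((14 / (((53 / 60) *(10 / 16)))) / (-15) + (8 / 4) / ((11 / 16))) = 365.09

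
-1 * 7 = -7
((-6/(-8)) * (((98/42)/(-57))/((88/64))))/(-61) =14/38247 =0.00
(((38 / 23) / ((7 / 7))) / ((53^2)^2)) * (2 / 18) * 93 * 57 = 0.00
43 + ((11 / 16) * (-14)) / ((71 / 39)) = 21421 / 568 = 37.71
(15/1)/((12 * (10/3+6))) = 15/112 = 0.13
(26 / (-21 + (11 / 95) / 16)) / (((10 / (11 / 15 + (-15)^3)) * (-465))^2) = -5062071344096 / 7761963965625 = -0.65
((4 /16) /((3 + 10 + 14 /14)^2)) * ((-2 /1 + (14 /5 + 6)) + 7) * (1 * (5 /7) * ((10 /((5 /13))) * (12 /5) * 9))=24219 /3430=7.06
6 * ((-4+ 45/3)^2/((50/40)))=2904/5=580.80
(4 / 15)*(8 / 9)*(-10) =-64 / 27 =-2.37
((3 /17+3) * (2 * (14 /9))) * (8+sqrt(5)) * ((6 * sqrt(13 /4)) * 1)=504 * sqrt(13) * (sqrt(5)+8) /17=1094.17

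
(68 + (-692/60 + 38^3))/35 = 1569.38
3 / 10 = 0.30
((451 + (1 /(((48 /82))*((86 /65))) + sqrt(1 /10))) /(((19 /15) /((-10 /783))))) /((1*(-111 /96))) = 160*sqrt(10) /183483 + 93352900 /23669307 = 3.95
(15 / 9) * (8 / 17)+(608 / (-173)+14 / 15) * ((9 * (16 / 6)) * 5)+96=-1878856 / 8823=-212.95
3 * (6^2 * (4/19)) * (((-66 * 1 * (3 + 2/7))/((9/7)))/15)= -24288/95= -255.66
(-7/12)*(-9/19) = 21/76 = 0.28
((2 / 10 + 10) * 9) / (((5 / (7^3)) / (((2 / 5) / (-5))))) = -314874 / 625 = -503.80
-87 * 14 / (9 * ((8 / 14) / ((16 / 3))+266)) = -11368 / 22353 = -0.51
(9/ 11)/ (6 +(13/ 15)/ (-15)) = 2025/ 14707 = 0.14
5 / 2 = 2.50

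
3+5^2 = 28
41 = 41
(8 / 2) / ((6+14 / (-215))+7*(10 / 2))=860 / 8801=0.10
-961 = -961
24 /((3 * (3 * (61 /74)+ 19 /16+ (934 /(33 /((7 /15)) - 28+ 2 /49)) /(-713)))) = 7074328960 /3209830273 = 2.20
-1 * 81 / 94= -81 / 94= -0.86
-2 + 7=5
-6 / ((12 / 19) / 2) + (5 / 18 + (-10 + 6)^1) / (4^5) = -19.00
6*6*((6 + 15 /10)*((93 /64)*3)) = 37665 /32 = 1177.03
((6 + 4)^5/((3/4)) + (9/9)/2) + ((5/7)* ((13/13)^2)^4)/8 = 22400099/168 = 133333.92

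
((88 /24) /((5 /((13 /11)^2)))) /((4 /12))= 169 /55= 3.07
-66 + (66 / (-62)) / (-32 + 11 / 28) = -603262 / 9145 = -65.97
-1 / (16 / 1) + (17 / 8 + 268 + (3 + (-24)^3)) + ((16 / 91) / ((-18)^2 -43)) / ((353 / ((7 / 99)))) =-27678904489409 / 2042582256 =-13550.94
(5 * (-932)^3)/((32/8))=-1011946960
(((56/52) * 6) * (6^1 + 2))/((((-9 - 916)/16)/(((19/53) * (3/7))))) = -87552/637325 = -0.14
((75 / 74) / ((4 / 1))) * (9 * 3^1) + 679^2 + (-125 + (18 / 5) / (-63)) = 4775160043 / 10360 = 460922.78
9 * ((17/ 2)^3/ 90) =4913/ 80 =61.41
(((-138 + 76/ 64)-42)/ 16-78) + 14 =-19245/ 256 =-75.18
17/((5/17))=289/5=57.80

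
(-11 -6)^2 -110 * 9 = -701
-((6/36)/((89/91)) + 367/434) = -58868/57939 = -1.02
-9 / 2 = -4.50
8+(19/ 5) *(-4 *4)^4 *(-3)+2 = -3735502/ 5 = -747100.40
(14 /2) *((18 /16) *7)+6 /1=489 /8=61.12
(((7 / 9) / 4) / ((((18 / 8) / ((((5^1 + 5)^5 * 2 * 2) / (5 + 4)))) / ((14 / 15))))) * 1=7840000 / 2187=3584.82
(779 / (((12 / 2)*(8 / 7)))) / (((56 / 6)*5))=2.43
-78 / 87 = -26 / 29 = -0.90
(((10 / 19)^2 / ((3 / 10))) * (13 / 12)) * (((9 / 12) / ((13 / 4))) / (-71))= -250 / 76893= -0.00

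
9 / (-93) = -3 / 31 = -0.10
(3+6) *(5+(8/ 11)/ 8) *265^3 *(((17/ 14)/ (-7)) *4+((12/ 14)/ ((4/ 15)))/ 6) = -10384170750/ 77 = -134859360.39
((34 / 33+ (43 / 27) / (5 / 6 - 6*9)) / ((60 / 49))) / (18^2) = 17591 / 6976530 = 0.00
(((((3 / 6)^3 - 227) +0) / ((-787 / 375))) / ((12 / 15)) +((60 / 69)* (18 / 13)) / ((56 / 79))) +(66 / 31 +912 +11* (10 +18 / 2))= 2058788331599 / 1634013472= 1259.96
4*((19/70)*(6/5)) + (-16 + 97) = 14403/175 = 82.30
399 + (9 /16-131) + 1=4313 /16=269.56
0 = 0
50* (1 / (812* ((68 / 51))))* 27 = 2025 / 1624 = 1.25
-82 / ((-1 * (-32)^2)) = 41 / 512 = 0.08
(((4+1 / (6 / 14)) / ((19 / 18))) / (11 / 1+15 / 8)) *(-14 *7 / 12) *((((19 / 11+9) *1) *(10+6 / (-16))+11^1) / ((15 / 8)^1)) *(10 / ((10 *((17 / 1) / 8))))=-2866304 / 26265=-109.13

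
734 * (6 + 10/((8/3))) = 14313/2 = 7156.50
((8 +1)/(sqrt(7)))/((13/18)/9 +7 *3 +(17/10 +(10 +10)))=3645 *sqrt(7)/121282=0.08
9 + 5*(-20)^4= 800009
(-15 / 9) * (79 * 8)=-3160 / 3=-1053.33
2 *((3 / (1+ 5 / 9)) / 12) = 9 / 28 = 0.32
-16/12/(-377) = 4/1131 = 0.00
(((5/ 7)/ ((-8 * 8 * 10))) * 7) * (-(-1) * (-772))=193/ 32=6.03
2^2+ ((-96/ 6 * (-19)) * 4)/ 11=1260/ 11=114.55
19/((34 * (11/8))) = 76/187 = 0.41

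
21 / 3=7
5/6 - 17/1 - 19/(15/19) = -1207/30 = -40.23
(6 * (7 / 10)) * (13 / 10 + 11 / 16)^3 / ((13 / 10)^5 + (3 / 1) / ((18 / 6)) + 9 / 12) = 422066295 / 69925504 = 6.04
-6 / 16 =-3 / 8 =-0.38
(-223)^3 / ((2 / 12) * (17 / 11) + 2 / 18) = -2195734266 / 73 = -30078551.59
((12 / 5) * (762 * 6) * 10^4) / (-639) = -12192000 / 71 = -171718.31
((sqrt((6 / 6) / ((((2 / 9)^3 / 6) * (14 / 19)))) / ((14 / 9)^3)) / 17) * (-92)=-452709 * sqrt(798) / 326536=-39.16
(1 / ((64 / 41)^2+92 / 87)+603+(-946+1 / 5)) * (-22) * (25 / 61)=3088.24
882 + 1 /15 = 13231 /15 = 882.07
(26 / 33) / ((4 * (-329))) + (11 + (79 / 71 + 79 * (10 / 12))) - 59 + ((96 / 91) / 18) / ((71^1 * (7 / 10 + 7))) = 442990901 / 23382359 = 18.95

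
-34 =-34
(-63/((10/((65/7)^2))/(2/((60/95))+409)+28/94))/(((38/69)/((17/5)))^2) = -243246843074079/30203555960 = -8053.58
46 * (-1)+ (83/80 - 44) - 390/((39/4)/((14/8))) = -12717/80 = -158.96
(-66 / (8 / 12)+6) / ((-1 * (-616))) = -93 / 616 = -0.15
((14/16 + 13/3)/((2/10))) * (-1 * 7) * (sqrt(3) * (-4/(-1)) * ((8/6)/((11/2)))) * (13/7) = -32500 * sqrt(3)/99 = -568.60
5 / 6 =0.83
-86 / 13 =-6.62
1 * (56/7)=8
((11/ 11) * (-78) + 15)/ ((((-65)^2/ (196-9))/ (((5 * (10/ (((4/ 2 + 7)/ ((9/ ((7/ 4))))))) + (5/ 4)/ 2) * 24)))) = -1651023/ 845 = -1953.87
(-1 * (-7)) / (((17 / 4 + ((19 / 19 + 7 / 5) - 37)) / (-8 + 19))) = -1540 / 607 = -2.54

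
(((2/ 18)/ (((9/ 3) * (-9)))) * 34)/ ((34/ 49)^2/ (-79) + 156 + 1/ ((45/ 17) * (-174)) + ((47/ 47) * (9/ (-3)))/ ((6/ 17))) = -0.00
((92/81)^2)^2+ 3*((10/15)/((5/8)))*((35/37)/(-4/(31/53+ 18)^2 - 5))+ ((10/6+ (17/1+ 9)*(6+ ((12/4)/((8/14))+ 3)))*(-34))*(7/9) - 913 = -10753.68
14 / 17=0.82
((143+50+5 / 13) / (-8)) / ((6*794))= -419 / 82576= -0.01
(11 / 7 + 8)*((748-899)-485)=-42612 / 7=-6087.43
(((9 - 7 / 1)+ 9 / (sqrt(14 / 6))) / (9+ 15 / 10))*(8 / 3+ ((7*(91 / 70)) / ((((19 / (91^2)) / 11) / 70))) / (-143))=-2434310*sqrt(21) / 931 - 4868620 / 1197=-16049.53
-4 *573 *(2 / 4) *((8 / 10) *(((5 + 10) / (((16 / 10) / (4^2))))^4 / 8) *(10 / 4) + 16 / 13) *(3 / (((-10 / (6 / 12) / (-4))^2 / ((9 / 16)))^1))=-6363657483759 / 650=-9790242282.71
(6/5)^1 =6/5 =1.20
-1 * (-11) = 11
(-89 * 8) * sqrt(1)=-712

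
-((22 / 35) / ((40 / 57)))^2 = -393129 / 490000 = -0.80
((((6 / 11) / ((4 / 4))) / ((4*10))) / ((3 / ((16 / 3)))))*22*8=64 / 15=4.27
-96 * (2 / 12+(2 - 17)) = 1424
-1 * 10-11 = -21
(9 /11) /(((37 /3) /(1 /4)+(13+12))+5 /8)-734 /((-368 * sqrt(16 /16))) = 7302307 /3641176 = 2.01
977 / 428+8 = 4401 / 428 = 10.28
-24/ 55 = -0.44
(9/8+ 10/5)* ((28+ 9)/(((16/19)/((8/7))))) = 17575/112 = 156.92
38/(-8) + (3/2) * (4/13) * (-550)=-13447/52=-258.60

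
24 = 24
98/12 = 49/6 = 8.17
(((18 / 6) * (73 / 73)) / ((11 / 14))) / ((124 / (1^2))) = 21 / 682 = 0.03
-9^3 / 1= -729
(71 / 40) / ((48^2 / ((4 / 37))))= 71 / 852480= 0.00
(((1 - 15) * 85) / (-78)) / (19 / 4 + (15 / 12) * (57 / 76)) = 1360 / 507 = 2.68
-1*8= -8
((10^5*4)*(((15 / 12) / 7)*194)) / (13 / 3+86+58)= 58200000 / 623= 93418.94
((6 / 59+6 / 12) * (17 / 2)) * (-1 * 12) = -61.37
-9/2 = -4.50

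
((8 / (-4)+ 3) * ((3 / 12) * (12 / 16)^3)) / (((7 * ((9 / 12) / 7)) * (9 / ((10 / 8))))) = 5 / 256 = 0.02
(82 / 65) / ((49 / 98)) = 164 / 65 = 2.52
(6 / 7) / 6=1 / 7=0.14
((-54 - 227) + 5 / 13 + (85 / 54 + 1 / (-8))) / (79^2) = -0.04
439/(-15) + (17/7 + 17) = -1033/105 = -9.84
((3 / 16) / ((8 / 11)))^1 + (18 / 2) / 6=1.76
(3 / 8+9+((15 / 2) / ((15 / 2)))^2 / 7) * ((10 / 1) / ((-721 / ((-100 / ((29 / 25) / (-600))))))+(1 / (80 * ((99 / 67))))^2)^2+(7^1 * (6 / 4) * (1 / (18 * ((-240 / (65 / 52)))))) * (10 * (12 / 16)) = 471856959404318947631640854943533 / 96328606681902994882560000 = 4898409.47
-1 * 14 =-14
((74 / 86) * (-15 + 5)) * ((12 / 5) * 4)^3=-8183808 / 1075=-7612.84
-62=-62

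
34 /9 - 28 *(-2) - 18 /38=10141 /171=59.30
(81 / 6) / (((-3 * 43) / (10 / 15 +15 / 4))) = -159 / 344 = -0.46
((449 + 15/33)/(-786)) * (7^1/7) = -824/1441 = -0.57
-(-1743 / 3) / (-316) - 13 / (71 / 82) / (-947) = -38727841 / 21246892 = -1.82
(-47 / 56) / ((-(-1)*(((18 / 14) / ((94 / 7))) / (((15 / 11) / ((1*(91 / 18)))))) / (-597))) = 19781595 / 14014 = 1411.56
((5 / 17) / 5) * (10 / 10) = 1 / 17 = 0.06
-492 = -492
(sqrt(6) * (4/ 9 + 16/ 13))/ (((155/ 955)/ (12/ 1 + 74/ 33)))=17594920 * sqrt(6)/ 119691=360.08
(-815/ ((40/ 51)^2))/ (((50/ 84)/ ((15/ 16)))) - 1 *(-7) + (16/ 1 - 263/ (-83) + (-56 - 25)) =-2275155327/ 1062400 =-2141.52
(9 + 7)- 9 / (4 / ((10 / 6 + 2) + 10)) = -59 / 4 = -14.75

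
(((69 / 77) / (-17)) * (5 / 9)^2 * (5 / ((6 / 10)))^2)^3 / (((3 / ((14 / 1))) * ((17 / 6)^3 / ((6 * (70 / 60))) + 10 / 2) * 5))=-0.16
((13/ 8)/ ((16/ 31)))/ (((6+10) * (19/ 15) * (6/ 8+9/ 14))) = 1085/ 9728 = 0.11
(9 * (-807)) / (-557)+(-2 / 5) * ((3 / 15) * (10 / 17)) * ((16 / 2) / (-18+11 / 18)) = 193552947 / 14818985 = 13.06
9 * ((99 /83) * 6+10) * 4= 51264 /83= 617.64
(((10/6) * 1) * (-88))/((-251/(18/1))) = 2640/251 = 10.52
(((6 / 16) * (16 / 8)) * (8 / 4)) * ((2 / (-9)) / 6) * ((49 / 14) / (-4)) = 0.05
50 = 50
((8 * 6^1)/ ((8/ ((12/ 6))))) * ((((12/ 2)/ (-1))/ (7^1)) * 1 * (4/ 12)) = -24/ 7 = -3.43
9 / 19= 0.47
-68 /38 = -34 /19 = -1.79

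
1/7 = 0.14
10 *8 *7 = 560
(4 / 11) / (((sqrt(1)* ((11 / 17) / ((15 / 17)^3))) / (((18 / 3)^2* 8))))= 3888000 / 34969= 111.18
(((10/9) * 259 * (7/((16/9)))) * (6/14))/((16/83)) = 322455/128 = 2519.18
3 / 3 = 1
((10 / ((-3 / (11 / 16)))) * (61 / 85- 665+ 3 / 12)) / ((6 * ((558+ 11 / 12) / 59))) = 48841793 / 1824304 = 26.77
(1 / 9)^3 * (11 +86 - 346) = -83 / 243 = -0.34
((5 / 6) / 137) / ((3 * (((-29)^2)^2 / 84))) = 70 / 290692491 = 0.00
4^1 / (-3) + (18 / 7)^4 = 305324 / 7203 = 42.39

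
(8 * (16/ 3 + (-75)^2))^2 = 18259576384/ 9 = 2028841820.44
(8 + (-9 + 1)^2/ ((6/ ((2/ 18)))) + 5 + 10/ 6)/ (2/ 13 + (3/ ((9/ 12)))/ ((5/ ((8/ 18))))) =13910/ 447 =31.12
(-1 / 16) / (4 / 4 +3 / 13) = -13 / 256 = -0.05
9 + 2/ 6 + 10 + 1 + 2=67/ 3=22.33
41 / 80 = 0.51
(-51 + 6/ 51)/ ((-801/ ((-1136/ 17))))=-982640/ 231489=-4.24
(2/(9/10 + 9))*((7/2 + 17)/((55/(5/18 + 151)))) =111643/9801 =11.39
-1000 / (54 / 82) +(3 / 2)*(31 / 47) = -3851489 / 2538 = -1517.53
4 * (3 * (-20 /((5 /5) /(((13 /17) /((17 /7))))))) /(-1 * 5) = 15.11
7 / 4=1.75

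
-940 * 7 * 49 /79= -4081.27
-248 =-248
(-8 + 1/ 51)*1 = -407/ 51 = -7.98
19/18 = 1.06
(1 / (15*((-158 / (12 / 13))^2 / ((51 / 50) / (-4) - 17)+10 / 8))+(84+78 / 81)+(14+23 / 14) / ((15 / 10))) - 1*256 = -31992736723243 / 199197027225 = -160.61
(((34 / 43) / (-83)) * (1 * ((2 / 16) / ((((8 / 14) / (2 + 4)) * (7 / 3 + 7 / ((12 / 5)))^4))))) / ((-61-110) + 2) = 544 / 5585874021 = 0.00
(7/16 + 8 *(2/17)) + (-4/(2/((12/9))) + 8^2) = 51173/816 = 62.71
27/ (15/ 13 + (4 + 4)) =351/ 119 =2.95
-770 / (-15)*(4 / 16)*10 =385 / 3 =128.33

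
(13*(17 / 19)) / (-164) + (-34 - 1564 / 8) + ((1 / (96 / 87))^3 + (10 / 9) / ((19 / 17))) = -52341424465 / 229736448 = -227.83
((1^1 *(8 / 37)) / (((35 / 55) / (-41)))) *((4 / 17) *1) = -14432 / 4403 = -3.28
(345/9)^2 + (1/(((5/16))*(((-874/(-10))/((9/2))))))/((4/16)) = 5781917/3933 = 1470.10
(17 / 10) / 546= 17 / 5460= 0.00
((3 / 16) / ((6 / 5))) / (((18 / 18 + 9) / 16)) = 1 / 4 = 0.25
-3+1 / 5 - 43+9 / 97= -22168 / 485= -45.71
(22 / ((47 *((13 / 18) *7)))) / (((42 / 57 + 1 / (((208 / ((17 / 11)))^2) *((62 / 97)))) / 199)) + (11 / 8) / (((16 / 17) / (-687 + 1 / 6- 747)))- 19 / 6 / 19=-2376786701611634131 / 1148258812608768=-2069.91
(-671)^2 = 450241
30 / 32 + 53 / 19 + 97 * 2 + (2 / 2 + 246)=135197 / 304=444.73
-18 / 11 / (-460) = 0.00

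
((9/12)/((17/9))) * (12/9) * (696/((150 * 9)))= 116/425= 0.27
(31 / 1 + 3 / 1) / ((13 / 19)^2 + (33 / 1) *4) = 722 / 2813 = 0.26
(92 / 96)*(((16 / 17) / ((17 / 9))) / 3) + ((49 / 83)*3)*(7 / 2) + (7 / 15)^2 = 70979551 / 10794150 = 6.58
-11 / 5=-2.20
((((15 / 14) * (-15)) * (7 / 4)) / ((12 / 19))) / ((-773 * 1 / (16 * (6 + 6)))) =8550 / 773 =11.06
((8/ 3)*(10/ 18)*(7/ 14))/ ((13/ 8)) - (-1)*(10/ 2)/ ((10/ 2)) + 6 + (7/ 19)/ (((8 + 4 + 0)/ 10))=103541/ 13338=7.76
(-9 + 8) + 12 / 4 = 2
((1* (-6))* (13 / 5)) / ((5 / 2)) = -156 / 25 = -6.24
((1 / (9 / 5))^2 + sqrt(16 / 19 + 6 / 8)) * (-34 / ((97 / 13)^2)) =-31603 * sqrt(19) / 178771-143650 / 762129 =-0.96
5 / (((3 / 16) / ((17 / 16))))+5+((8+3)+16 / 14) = 955 / 21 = 45.48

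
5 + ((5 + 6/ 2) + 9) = 22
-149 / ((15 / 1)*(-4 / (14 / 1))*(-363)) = -1043 / 10890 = -0.10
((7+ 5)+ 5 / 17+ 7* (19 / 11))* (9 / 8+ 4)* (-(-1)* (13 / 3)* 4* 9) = 3645720 / 187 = 19495.83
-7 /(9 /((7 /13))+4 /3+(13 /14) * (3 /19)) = -5586 /14519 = -0.38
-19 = -19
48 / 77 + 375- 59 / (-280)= 165367 / 440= 375.83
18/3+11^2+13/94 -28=9319/94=99.14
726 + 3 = 729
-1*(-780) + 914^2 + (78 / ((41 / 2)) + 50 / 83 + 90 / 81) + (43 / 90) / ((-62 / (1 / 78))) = 1238486608616711 / 1481121720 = 836181.52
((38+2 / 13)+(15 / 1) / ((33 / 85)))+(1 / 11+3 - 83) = -446 / 143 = -3.12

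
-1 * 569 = -569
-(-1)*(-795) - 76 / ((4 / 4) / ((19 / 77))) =-62659 / 77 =-813.75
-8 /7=-1.14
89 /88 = 1.01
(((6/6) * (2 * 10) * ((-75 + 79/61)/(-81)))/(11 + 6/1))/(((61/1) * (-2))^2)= 22480/312552837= 0.00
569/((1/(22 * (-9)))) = -112662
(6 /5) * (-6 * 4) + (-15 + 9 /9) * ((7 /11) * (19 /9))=-23566 /495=-47.61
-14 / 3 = -4.67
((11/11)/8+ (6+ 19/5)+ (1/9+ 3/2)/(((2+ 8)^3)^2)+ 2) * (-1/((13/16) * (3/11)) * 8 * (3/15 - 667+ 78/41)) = 321834233080976/1124296875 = 286253.78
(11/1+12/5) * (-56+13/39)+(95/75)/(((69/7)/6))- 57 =-276746/345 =-802.16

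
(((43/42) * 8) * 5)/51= 860/1071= 0.80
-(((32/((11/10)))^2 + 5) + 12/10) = -515751/605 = -852.48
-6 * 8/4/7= -12/7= -1.71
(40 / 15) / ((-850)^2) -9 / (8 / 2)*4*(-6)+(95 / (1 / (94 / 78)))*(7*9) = 7266.69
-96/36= -8/3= -2.67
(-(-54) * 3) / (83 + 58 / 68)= 5508 / 2851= 1.93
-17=-17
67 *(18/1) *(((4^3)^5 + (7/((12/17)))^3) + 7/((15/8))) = 621568233766537/480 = 1294933820346.95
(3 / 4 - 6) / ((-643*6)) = 7 / 5144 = 0.00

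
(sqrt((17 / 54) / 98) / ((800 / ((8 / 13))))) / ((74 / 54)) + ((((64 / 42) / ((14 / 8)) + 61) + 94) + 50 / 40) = 3 * sqrt(51) / 673400 + 92387 / 588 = 157.12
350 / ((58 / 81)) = 14175 / 29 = 488.79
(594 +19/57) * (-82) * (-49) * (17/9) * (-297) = -1339685578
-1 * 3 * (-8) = 24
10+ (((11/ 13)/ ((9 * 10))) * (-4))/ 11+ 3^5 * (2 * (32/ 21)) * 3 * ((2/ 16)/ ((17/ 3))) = 4107632/ 69615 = 59.00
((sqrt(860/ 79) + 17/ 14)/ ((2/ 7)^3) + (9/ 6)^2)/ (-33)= -343 * sqrt(16985)/ 10428 - 79/ 48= -5.93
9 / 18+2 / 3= 7 / 6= 1.17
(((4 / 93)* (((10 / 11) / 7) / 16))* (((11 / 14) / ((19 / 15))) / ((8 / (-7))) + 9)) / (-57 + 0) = -4285 / 82723872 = -0.00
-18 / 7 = -2.57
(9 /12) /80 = 3 /320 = 0.01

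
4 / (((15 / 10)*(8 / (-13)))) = -13 / 3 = -4.33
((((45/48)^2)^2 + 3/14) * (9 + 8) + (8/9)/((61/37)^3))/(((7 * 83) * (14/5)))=79532878657975/7622793468444672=0.01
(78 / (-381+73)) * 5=-195 / 154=-1.27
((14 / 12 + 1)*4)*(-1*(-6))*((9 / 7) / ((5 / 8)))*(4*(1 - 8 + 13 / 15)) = -2624.37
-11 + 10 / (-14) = -82 / 7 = -11.71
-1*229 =-229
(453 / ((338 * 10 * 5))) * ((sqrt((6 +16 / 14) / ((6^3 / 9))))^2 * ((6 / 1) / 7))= 453 / 66248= 0.01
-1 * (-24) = 24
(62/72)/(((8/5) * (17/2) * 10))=31/4896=0.01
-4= -4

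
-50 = -50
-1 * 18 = -18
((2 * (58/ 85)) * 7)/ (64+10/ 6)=2436/ 16745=0.15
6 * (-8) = -48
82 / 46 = 41 / 23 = 1.78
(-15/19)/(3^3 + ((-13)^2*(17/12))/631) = -113580/3939023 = -0.03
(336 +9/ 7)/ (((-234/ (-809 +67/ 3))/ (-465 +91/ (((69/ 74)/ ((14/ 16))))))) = -430432.29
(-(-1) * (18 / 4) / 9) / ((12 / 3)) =1 / 8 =0.12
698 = 698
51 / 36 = 17 / 12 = 1.42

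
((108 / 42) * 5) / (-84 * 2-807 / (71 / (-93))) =2130 / 147287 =0.01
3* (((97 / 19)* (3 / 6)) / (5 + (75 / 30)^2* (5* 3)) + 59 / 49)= 3.69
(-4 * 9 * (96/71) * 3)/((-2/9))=657.13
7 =7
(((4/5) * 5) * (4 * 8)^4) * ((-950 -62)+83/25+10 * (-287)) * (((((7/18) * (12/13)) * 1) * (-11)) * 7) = 33725567991808/75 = 449674239890.77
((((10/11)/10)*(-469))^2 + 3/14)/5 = 3079817/8470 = 363.61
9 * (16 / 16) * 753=6777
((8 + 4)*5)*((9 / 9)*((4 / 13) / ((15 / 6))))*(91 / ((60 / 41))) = 2296 / 5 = 459.20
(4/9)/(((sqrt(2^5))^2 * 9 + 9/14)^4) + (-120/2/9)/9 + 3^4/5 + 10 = 305501733710025839/11999631670279245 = 25.46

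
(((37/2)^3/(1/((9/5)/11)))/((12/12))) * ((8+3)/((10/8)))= 455877/50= 9117.54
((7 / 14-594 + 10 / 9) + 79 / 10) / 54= -13151 / 1215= -10.82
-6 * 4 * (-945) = 22680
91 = 91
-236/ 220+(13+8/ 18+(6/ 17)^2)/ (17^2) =-42408536/ 41342895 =-1.03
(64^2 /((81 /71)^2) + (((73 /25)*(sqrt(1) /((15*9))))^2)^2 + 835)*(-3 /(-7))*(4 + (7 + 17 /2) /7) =7491558286422516682 /706396728515625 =10605.31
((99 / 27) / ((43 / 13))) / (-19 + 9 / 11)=-0.06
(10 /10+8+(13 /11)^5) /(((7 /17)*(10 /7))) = 19.22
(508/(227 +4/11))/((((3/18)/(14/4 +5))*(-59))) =-284988/147559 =-1.93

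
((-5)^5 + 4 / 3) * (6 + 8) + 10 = -43721.33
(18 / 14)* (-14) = -18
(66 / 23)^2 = 4356 / 529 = 8.23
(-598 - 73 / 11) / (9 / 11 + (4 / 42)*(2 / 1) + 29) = -139671 / 6932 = -20.15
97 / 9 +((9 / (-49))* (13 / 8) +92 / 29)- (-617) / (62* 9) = 46805813 / 3171672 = 14.76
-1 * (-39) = 39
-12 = -12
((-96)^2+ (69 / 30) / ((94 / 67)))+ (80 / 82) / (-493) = 175137138153 / 19000220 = 9217.64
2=2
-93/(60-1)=-93/59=-1.58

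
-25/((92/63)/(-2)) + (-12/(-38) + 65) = 87011/874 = 99.55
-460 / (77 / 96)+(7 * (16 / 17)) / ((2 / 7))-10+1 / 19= -560.40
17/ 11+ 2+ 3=72/ 11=6.55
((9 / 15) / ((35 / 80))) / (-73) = -48 / 2555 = -0.02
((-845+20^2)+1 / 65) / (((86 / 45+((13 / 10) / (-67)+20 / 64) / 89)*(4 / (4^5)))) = -6358074605568 / 106849951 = -59504.70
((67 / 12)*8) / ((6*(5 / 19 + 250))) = 1273 / 42795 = 0.03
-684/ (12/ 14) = -798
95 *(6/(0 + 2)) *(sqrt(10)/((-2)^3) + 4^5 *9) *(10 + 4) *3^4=2978519040 - 161595 *sqrt(10)/4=2978391287.94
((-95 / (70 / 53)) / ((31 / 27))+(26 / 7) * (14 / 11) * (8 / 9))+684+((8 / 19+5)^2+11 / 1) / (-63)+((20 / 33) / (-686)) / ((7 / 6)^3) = 162907782178399 / 260688771882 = 624.91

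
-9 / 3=-3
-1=-1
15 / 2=7.50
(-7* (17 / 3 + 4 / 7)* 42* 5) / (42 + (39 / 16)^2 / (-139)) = -2490880 / 11397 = -218.56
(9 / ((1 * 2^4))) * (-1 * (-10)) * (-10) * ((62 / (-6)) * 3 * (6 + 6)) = 20925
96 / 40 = 12 / 5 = 2.40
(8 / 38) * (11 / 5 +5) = 144 / 95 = 1.52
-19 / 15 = -1.27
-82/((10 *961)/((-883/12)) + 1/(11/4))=398233/632494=0.63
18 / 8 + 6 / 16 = 2.62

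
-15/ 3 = -5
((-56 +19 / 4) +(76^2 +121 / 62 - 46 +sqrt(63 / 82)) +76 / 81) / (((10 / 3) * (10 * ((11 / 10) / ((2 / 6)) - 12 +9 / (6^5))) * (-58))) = 0.34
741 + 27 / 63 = 5190 / 7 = 741.43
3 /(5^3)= 3 /125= 0.02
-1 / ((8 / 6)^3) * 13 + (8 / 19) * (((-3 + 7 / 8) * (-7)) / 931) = -885889 / 161728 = -5.48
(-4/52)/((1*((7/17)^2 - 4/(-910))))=-10115/22873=-0.44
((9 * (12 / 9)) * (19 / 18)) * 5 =190 / 3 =63.33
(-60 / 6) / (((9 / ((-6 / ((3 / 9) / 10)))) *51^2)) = 200 / 2601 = 0.08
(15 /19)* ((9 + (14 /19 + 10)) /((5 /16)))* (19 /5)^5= 987696 /25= 39507.84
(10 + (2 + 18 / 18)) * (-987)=-12831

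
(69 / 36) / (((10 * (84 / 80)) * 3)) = 23 / 378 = 0.06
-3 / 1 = -3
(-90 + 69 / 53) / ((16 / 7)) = -32907 / 848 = -38.81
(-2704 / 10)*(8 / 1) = -10816 / 5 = -2163.20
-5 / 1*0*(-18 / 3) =0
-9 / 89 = -0.10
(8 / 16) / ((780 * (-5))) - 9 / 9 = -7801 / 7800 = -1.00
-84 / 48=-7 / 4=-1.75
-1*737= -737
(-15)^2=225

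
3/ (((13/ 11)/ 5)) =165/ 13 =12.69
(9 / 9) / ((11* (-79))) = -1 / 869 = -0.00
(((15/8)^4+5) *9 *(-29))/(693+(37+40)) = -5.88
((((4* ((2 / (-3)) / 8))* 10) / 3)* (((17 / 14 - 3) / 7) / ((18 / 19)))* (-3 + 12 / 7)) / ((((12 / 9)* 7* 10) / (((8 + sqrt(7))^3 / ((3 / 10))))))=-16.58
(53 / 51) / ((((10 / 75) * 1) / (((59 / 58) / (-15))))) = -3127 / 5916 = -0.53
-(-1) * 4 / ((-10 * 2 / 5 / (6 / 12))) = -1 / 2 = -0.50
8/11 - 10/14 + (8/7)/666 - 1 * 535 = -13717558/25641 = -534.99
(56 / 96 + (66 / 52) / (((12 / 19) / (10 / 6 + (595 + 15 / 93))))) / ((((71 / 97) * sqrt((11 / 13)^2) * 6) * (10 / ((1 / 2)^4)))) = 375266713 / 185940480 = 2.02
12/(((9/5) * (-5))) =-4/3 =-1.33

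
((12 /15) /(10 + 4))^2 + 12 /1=14704 /1225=12.00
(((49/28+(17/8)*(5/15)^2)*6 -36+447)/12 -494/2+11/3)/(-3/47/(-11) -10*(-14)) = -15491905/10423152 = -1.49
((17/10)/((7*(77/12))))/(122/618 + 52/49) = 1854/61655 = 0.03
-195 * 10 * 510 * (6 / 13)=-459000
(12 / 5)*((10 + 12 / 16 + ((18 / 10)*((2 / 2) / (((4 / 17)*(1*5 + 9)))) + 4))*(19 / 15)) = 81377 / 1750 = 46.50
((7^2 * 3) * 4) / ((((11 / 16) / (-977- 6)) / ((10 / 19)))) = -92480640 / 209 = -442491.10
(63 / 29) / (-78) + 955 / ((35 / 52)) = 7488581 / 5278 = 1418.83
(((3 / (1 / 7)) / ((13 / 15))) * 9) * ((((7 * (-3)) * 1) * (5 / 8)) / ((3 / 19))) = -1885275 / 104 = -18127.64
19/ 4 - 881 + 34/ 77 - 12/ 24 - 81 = -294851/ 308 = -957.31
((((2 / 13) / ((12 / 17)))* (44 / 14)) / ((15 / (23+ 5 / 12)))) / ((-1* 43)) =-52547 / 2113020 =-0.02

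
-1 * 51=-51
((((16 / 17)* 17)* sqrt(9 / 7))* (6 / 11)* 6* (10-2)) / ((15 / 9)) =285.00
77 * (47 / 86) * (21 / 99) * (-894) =-7980.16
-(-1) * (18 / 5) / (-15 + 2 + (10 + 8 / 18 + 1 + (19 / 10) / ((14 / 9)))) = -4536 / 421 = -10.77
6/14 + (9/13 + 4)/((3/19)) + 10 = 40.15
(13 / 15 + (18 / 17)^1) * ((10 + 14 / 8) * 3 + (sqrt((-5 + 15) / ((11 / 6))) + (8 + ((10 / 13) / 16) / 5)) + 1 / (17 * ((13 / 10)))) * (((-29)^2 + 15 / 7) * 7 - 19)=1925702 * sqrt(165) / 935 + 73718761113 / 150280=516998.44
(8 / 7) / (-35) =-8 / 245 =-0.03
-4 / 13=-0.31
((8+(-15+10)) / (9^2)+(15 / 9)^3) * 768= 3584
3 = 3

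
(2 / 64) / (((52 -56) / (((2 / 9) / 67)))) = -1 / 38592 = -0.00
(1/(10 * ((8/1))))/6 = 1/480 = 0.00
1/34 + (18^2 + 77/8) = 45377/136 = 333.65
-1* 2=-2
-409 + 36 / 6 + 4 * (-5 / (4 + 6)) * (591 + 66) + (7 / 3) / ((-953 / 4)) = -4908931 / 2859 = -1717.01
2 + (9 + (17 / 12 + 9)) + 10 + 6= 449 / 12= 37.42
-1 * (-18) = 18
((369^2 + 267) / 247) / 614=0.90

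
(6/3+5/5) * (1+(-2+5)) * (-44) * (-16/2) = 4224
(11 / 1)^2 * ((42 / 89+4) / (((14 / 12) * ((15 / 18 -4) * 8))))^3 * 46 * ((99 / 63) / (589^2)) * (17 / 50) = -2989796095678491 / 100691678643969702275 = -0.00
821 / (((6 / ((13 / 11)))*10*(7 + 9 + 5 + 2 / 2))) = 10673 / 14520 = 0.74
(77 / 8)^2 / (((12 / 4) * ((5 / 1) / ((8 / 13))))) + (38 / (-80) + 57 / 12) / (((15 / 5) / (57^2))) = 903557 / 195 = 4633.63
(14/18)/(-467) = -7/4203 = -0.00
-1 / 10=-0.10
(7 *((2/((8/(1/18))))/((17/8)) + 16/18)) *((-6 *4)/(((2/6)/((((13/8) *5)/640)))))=-12467/2176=-5.73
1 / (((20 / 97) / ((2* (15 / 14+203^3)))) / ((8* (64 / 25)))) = 1454112169088 / 875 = 1661842478.96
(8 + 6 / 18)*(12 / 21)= 4.76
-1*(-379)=379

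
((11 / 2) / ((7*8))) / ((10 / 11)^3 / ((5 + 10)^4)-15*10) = -5929605 / 9056123104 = -0.00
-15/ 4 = -3.75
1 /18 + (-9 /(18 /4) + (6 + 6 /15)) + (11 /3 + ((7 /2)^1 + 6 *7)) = 2413 /45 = 53.62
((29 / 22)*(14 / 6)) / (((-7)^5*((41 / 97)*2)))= -2813 / 12994212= -0.00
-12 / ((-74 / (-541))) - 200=-10646 / 37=-287.73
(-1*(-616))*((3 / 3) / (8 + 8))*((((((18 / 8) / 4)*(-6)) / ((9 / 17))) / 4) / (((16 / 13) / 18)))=-459459 / 512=-897.38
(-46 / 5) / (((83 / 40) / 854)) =-314272 / 83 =-3786.41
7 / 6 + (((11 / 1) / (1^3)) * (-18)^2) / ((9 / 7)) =16639 / 6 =2773.17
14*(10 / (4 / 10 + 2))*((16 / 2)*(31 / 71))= 43400 / 213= 203.76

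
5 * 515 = 2575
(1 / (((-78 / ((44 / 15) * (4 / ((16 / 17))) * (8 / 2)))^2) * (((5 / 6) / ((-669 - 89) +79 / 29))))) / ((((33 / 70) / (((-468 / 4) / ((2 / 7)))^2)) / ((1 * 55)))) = -1050850481604 / 145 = -7247244700.72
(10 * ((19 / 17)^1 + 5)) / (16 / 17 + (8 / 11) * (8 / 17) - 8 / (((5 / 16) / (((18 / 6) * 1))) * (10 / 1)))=-17875 / 1869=-9.56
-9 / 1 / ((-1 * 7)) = 9 / 7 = 1.29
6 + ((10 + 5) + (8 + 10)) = 39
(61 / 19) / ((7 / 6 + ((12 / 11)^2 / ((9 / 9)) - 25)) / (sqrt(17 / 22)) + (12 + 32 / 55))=-48664275 * sqrt(374) / 5749357307 - 459688680 / 5749357307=-0.24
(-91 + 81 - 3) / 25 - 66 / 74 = -1306 / 925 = -1.41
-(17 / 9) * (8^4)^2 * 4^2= -4563402752 / 9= -507044750.22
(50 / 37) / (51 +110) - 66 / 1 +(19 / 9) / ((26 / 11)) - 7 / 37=-91006913 / 1393938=-65.29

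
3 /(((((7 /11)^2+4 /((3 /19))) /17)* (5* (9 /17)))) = 34969 /46715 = 0.75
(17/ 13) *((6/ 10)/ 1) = 0.78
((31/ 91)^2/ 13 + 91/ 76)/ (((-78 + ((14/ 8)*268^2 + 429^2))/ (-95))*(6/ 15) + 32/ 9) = -444125655/ 478719111416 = -0.00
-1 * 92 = -92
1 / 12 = 0.08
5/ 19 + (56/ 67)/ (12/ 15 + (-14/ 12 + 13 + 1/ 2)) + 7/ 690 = 0.34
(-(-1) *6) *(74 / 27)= 148 / 9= 16.44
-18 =-18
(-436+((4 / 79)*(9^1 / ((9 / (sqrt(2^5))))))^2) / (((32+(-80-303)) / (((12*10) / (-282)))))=-54411280 / 102957777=-0.53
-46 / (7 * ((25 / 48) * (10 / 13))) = -14352 / 875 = -16.40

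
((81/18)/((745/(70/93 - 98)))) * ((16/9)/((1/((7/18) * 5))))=-253232/124713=-2.03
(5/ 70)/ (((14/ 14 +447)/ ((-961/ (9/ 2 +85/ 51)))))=-2883/ 116032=-0.02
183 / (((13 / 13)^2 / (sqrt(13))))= 183 * sqrt(13)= 659.82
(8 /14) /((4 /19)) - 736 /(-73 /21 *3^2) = 40225 /1533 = 26.24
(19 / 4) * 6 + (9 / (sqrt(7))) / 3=3 * sqrt(7) / 7 + 57 / 2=29.63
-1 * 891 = -891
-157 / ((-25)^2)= -157 / 625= -0.25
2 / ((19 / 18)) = 36 / 19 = 1.89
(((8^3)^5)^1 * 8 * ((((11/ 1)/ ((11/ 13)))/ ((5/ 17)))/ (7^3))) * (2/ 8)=15551492463263744/ 1715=9067925634556.12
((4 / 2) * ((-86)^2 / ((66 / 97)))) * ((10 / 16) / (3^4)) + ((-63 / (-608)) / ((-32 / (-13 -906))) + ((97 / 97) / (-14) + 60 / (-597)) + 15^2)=395.55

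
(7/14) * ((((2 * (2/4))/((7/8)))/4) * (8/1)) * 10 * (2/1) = 160/7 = 22.86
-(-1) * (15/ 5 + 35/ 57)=206/ 57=3.61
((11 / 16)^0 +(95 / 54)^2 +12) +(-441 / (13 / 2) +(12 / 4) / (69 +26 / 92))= -6246971117 / 120812796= -51.71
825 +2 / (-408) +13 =170951 / 204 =838.00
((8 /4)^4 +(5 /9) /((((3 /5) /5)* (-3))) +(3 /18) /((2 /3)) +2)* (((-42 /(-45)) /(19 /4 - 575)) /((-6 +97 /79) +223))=-2993389 /23889597300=-0.00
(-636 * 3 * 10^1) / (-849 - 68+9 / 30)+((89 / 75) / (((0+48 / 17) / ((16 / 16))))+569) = 19478432471 / 33001200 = 590.23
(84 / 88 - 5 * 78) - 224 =-13487 / 22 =-613.05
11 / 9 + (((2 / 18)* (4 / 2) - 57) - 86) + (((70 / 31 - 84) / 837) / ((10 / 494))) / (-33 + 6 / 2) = -275157701 / 1946025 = -141.39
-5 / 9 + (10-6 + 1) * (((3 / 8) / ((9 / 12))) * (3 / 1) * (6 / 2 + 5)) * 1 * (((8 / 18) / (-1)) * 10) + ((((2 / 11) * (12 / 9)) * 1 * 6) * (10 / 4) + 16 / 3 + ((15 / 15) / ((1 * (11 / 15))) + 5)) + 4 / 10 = -11317 / 45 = -251.49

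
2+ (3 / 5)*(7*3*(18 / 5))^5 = 23151559706354 / 15625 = 1481699821.21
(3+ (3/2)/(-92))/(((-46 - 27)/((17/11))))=-9333/147752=-0.06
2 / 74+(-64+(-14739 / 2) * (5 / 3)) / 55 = -913531 / 4070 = -224.45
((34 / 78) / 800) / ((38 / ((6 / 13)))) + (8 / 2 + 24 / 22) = 143852987 / 28256800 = 5.09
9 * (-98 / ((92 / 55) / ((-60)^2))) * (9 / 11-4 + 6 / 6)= 95256000 / 23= 4141565.22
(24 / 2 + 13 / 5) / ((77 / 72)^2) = 378432 / 29645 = 12.77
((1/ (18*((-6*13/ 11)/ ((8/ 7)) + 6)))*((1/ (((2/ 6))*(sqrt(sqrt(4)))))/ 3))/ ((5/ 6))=-22*sqrt(2)/ 135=-0.23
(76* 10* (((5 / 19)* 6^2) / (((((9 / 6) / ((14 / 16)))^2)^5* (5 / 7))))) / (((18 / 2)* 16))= 9886633715 / 30958682112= 0.32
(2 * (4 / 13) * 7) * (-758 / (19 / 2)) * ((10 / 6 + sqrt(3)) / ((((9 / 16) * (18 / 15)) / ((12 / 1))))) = -13583360 * sqrt(3) / 2223 - 67916800 / 6669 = -20767.43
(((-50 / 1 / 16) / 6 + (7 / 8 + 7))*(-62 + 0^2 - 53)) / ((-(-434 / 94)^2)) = 89674355 / 2260272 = 39.67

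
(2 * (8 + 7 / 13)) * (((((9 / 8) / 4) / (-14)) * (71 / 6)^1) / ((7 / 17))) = -401931 / 40768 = -9.86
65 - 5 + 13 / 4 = 253 / 4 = 63.25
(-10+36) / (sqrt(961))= 26 / 31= 0.84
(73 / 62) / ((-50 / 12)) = -0.28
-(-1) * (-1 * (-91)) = 91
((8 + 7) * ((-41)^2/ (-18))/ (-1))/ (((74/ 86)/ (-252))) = -15179430/ 37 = -410254.86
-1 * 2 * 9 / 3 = -6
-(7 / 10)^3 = -343 / 1000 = -0.34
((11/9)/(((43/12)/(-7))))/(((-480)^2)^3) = -77/394436542464000000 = -0.00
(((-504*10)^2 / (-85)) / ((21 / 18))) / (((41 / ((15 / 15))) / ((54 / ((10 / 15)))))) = -506053.60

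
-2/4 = -1/2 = -0.50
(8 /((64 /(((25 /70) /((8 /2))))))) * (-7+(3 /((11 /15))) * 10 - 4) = 235 /704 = 0.33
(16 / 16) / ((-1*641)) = -1 / 641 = -0.00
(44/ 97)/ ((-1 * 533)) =-44/ 51701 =-0.00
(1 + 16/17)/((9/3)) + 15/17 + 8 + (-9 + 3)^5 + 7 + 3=-131860/17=-7756.47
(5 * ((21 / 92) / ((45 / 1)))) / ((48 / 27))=21 / 1472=0.01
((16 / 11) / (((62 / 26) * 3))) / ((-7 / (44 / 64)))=-13 / 651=-0.02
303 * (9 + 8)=5151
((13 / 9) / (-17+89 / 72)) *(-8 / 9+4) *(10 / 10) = -2912 / 10215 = -0.29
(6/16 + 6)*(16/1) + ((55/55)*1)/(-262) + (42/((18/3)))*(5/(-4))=48861/524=93.25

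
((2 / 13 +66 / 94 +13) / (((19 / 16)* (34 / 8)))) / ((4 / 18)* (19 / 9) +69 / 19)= 2581632 / 3856021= 0.67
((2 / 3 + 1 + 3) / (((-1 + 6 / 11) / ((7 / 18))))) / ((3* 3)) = -539 / 1215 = -0.44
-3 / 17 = -0.18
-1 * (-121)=121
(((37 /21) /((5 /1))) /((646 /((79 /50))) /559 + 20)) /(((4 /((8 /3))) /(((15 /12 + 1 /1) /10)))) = 1633957 /640864000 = 0.00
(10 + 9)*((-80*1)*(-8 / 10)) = 1216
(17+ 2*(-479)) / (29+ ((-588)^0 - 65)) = 941 / 35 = 26.89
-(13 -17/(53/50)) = 161/53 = 3.04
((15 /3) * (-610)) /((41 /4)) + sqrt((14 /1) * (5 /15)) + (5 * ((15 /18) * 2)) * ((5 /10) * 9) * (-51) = -181225 /82 + sqrt(42) /3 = -2207.90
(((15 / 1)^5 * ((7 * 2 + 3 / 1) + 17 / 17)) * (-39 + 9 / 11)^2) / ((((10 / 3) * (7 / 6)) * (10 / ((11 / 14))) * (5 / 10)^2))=17714700000 / 11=1610427272.73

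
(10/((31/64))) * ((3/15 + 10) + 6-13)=2048/31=66.06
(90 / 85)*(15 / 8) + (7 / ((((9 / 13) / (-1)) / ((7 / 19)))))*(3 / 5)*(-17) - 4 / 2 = 736087 / 19380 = 37.98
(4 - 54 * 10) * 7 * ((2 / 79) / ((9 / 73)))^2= -158.21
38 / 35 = 1.09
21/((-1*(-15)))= 7/5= 1.40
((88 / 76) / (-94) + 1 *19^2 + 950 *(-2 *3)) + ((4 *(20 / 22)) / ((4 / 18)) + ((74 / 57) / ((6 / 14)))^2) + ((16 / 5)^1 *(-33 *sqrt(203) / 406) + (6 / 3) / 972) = -481961418767 / 90705582 -264 *sqrt(203) / 1015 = -5317.18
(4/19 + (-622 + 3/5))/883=-0.70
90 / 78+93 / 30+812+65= 114563 / 130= 881.25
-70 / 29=-2.41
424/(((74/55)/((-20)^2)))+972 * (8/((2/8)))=5814848/37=157158.05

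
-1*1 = -1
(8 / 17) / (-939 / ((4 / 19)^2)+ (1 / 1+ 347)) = -128 / 5667987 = -0.00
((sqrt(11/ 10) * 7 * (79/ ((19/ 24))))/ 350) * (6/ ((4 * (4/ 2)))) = 711 * sqrt(110)/ 4750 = 1.57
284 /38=142 /19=7.47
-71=-71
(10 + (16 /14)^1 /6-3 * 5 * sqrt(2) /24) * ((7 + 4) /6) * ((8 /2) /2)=2354 /63-55 * sqrt(2) /24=34.12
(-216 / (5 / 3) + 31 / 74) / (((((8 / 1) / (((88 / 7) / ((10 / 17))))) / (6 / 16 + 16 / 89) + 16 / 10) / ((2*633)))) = -148988172091 / 2072296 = -71895.22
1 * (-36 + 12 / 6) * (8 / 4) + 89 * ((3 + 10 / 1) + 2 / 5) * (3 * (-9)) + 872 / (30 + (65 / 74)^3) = -400783771401 / 12431345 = -32239.78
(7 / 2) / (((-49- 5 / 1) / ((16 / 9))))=-28 / 243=-0.12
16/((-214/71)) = -568/107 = -5.31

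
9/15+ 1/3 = 14/15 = 0.93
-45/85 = -9/17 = -0.53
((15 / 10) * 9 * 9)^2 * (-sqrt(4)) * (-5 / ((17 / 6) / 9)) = 7971615 / 17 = 468918.53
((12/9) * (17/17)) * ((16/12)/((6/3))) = 8/9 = 0.89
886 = 886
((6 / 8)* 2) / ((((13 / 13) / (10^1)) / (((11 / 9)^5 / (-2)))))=-805255 / 39366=-20.46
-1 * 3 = -3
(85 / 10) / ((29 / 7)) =119 / 58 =2.05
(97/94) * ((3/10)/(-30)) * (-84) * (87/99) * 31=610421/25850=23.61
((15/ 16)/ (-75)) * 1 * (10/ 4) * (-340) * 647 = 54995/ 8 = 6874.38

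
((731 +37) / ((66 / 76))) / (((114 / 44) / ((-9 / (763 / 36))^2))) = 35831808 / 582169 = 61.55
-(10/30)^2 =-1/9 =-0.11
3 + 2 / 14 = 22 / 7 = 3.14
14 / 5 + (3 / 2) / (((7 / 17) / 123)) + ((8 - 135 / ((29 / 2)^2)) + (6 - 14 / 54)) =737475797 / 1589490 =463.97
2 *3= 6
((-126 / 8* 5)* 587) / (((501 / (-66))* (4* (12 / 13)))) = 8813805 / 5344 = 1649.29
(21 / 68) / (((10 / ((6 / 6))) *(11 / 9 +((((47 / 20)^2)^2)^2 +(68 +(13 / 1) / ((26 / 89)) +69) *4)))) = 120960000000 / 6491510859249433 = 0.00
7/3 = 2.33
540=540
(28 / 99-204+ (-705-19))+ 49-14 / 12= -174217 / 198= -879.88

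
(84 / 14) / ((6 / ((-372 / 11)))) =-372 / 11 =-33.82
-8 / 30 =-4 / 15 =-0.27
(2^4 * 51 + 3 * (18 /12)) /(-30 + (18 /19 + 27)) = -10393 /26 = -399.73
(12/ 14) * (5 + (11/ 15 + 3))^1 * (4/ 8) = 131/ 35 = 3.74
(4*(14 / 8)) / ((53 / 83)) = 581 / 53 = 10.96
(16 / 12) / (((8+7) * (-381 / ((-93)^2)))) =-3844 / 1905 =-2.02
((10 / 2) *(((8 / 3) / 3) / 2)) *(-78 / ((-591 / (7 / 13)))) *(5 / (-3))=-1400 / 5319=-0.26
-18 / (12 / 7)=-21 / 2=-10.50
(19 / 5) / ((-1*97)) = -19 / 485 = -0.04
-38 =-38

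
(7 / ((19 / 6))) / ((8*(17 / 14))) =147 / 646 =0.23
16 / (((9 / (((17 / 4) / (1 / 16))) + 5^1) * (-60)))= -272 / 5235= -0.05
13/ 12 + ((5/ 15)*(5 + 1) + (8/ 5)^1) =281/ 60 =4.68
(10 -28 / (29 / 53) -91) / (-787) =3833 / 22823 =0.17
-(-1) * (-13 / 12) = -13 / 12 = -1.08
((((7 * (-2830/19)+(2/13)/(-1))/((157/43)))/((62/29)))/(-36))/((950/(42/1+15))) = 6691402/30053725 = 0.22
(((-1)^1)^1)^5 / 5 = -1 / 5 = -0.20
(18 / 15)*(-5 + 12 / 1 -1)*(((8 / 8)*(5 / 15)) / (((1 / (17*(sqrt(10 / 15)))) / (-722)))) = -49096*sqrt(6) / 5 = -24052.03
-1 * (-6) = 6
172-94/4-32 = 233/2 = 116.50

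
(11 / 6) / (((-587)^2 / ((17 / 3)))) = 187 / 6202242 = 0.00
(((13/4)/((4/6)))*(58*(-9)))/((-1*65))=783/20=39.15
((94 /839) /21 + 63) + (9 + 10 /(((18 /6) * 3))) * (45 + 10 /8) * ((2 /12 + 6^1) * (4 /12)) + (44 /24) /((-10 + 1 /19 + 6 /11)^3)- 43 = 1049405597673513077 /1069446113883000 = 981.26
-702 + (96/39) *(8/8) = -9094/13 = -699.54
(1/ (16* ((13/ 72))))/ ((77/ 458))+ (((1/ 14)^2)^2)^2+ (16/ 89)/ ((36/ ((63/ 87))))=3370354551275057/ 1634065956466944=2.06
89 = 89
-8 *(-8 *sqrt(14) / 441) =64 *sqrt(14) / 441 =0.54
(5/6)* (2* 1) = 5/3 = 1.67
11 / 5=2.20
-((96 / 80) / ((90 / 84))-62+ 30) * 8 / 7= 6176 / 175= 35.29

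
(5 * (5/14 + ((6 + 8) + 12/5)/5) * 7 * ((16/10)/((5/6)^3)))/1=351.96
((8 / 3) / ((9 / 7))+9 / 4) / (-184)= -467 / 19872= -0.02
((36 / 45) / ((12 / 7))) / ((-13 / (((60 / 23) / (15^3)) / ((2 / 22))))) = -308 / 1009125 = -0.00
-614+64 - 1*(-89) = -461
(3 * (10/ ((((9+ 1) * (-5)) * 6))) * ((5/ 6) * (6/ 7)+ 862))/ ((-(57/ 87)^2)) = 5078799/ 25270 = 200.98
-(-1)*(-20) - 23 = -43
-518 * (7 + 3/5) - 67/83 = -1634107/415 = -3937.61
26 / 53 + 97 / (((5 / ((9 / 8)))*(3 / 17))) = 263231 / 2120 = 124.17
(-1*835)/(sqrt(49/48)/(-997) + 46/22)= -10079489822160/25239870599- 2820493060*sqrt(3)/25239870599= -399.54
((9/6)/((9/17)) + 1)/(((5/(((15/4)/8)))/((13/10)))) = 299/640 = 0.47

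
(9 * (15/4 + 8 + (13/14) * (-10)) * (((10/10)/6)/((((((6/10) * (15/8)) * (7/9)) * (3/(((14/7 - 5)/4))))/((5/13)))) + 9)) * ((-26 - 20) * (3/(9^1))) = -1945662/637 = -3054.41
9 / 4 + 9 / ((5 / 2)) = 117 / 20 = 5.85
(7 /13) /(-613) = -7 /7969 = -0.00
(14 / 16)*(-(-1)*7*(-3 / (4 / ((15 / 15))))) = -147 / 32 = -4.59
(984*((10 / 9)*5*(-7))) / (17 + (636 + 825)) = -57400 / 2217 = -25.89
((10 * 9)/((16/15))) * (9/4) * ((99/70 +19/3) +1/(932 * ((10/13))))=614237985/417536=1471.10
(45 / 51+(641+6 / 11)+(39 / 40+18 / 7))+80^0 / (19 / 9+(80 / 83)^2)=6378617236961 / 9869388760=646.30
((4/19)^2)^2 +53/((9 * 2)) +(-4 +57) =55.95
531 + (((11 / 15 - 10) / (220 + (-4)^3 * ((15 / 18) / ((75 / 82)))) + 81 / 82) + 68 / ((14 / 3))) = 1141211871 / 2088212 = 546.50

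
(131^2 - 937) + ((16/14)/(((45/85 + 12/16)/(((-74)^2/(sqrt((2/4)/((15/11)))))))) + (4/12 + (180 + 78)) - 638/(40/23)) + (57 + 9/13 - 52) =2978944 * sqrt(330)/6699 + 12574517/780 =24199.28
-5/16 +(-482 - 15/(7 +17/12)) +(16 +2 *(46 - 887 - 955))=-6561113/1616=-4060.09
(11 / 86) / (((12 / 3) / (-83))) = -913 / 344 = -2.65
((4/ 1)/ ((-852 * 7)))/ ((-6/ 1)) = 1/ 8946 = 0.00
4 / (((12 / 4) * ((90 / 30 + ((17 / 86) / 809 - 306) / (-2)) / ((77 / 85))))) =42857584 / 5535303105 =0.01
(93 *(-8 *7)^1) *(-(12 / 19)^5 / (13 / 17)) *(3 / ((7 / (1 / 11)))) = 9441681408 / 354082157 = 26.67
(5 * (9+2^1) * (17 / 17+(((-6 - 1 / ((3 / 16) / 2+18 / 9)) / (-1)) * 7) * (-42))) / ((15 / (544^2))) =-415144643584 / 201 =-2065396236.74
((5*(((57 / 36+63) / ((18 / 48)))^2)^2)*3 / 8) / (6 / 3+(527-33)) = 58185546875 / 17496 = 3325648.54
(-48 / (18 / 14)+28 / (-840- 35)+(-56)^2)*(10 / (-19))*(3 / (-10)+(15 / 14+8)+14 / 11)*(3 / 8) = -1123351899 / 182875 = -6142.73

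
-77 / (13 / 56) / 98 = -44 / 13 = -3.38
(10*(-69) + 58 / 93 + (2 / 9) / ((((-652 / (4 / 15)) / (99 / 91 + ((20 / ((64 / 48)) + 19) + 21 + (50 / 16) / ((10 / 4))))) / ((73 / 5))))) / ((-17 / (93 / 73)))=47553912697 / 920387650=51.67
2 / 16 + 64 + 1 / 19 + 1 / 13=64.25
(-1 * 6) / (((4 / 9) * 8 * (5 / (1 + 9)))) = -27 / 8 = -3.38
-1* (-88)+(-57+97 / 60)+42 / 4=2587 / 60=43.12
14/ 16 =7/ 8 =0.88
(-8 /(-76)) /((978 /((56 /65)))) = 56 /603915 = 0.00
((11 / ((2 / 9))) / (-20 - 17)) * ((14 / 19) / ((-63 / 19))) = 11 / 37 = 0.30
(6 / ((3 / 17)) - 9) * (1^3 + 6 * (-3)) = -425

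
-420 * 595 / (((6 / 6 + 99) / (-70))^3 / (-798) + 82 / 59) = -1008916646850 / 5625887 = -179334.68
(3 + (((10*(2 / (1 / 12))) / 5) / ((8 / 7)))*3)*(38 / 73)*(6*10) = 294120 / 73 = 4029.04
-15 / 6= -5 / 2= -2.50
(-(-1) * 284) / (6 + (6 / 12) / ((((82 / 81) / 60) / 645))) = 11644 / 783921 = 0.01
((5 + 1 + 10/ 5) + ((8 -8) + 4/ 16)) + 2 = 41/ 4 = 10.25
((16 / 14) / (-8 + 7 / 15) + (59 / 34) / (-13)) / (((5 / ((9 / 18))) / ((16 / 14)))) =-199418 / 6118385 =-0.03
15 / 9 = 1.67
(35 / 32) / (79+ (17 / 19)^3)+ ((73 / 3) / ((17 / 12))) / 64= 0.28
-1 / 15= -0.07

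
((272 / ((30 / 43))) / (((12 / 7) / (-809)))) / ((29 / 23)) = -190424038 / 1305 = -145918.80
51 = 51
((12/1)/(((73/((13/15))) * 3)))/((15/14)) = 728/16425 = 0.04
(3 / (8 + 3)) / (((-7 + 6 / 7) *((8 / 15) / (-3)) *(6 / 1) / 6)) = 945 / 3784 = 0.25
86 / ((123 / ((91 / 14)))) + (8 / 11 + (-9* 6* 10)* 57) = -41638207 / 1353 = -30774.73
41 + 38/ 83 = 3441/ 83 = 41.46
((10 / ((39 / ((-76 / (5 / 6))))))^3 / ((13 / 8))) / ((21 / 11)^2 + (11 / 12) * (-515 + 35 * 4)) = 108781764608 / 4701454771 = 23.14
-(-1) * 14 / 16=7 / 8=0.88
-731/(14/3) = -2193/14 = -156.64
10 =10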